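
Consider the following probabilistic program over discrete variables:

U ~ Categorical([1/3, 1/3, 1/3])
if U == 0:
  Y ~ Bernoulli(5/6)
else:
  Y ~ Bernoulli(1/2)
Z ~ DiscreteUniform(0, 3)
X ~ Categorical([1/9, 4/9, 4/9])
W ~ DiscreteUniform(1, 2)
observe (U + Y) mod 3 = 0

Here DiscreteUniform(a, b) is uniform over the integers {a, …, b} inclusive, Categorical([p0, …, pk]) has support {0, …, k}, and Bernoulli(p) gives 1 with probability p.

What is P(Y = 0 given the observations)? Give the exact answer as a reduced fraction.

Enumerate traces; 48 have nonzero weight after conditioning:
  (U=0, Y=0, Z=0, X=0, W=1) weight 1/1296
  (U=0, Y=0, Z=0, X=0, W=2) weight 1/1296
  (U=0, Y=0, Z=0, X=1, W=1) weight 1/324
  (U=0, Y=0, Z=0, X=1, W=2) weight 1/324
  (U=0, Y=0, Z=0, X=2, W=1) weight 1/324
  (U=0, Y=0, Z=0, X=2, W=2) weight 1/324
  (U=0, Y=0, Z=1, X=0, W=1) weight 1/1296
  (U=0, Y=0, Z=1, X=0, W=2) weight 1/1296
  (U=2, Y=1, Z=0, X=0, W=1) weight 1/432
  … 39 more
Group by Y:
  weight(Y=0) = 1/18
  weight(Y=1) = 1/6
Total weight = 1/18 + 1/6 = 2/9
P(Y=0 | obs) = 1/18 / 2/9 = 1/4
P(Y=1 | obs) = 1/6 / 2/9 = 3/4

P(Y = 0 | obs) = 1/4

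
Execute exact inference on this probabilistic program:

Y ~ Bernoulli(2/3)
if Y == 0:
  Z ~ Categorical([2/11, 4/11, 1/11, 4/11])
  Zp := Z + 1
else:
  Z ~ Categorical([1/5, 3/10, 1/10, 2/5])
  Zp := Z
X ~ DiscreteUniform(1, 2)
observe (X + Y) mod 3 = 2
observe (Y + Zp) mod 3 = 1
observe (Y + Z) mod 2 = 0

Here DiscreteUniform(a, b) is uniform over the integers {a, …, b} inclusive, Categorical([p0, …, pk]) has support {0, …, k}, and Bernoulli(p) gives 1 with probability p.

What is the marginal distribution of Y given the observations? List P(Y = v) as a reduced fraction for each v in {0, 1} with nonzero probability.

P(Y=0) = 5/27, P(Y=1) = 22/27

Enumerate traces; 2 have nonzero weight after conditioning:
  (Y=0, Z=0, X=2) weight 1/33
  (Y=1, Z=3, X=1) weight 2/15
Group by Y:
  weight(Y=0) = 1/33
  weight(Y=1) = 2/15
Total weight = 1/33 + 2/15 = 9/55
P(Y=0 | obs) = 1/33 / 9/55 = 5/27
P(Y=1 | obs) = 2/15 / 9/55 = 22/27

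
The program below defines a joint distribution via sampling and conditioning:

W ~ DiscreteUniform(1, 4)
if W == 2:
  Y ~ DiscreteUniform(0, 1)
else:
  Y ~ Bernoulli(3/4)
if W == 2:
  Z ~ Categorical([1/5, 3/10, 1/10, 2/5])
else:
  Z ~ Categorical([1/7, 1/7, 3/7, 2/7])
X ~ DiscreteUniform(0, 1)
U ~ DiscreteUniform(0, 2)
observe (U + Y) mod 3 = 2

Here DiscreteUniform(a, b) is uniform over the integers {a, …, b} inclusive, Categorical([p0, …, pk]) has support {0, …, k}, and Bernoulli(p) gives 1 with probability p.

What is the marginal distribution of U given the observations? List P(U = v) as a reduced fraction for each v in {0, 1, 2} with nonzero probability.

Enumerate traces; 64 have nonzero weight after conditioning:
  (W=1, Y=0, Z=0, X=0, U=2) weight 1/672
  (W=1, Y=0, Z=0, X=1, U=2) weight 1/672
  (W=1, Y=0, Z=1, X=0, U=2) weight 1/672
  (W=1, Y=0, Z=1, X=1, U=2) weight 1/672
  (W=1, Y=0, Z=2, X=0, U=2) weight 1/224
  (W=1, Y=0, Z=2, X=1, U=2) weight 1/224
  (W=1, Y=0, Z=3, X=0, U=2) weight 1/336
  (W=1, Y=0, Z=3, X=1, U=2) weight 1/336
  (W=1, Y=1, Z=0, X=0, U=1) weight 1/224
  … 55 more
Group by U:
  weight(U=1) = 11/48
  weight(U=2) = 5/48
Total weight = 11/48 + 5/48 = 1/3
P(U=1 | obs) = 11/48 / 1/3 = 11/16
P(U=2 | obs) = 5/48 / 1/3 = 5/16

P(U=1) = 11/16, P(U=2) = 5/16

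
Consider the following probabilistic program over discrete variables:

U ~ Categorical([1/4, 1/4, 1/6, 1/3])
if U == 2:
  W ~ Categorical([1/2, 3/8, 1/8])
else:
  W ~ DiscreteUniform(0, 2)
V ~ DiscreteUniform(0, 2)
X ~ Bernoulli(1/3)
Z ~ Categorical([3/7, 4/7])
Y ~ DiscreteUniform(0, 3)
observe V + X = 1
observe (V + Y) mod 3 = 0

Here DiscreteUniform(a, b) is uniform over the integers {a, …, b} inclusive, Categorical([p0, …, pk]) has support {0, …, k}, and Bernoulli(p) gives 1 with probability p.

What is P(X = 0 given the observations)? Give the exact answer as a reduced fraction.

P(X = 0 | obs) = 1/2

Enumerate traces; 72 have nonzero weight after conditioning:
  (U=0, W=0, V=0, X=1, Z=0, Y=0) weight 1/1008
  (U=0, W=0, V=0, X=1, Z=0, Y=3) weight 1/1008
  (U=0, W=0, V=0, X=1, Z=1, Y=0) weight 1/756
  (U=0, W=0, V=0, X=1, Z=1, Y=3) weight 1/756
  (U=0, W=0, V=1, X=0, Z=0, Y=2) weight 1/504
  (U=0, W=0, V=1, X=0, Z=1, Y=2) weight 1/378
  (U=0, W=1, V=0, X=1, Z=0, Y=0) weight 1/1008
  (U=0, W=1, V=0, X=1, Z=0, Y=3) weight 1/1008
  … 64 more
Group by X:
  weight(X=0) = 1/18
  weight(X=1) = 1/18
Total weight = 1/18 + 1/18 = 1/9
P(X=0 | obs) = 1/18 / 1/9 = 1/2
P(X=1 | obs) = 1/18 / 1/9 = 1/2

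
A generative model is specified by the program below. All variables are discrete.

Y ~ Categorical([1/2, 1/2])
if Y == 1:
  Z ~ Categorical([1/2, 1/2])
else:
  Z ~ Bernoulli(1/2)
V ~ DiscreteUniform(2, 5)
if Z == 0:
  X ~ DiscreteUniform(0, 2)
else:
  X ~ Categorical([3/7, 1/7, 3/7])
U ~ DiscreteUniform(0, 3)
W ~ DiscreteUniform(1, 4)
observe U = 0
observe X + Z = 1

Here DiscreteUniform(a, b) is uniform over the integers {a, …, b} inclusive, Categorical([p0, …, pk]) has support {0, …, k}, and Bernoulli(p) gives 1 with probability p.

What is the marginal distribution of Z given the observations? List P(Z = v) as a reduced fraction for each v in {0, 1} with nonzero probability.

P(Z=0) = 7/16, P(Z=1) = 9/16

Enumerate traces; 64 have nonzero weight after conditioning:
  (Y=0, Z=0, V=2, X=1, U=0, W=1) weight 1/768
  (Y=0, Z=0, V=2, X=1, U=0, W=2) weight 1/768
  (Y=0, Z=0, V=2, X=1, U=0, W=3) weight 1/768
  (Y=0, Z=0, V=2, X=1, U=0, W=4) weight 1/768
  (Y=0, Z=0, V=3, X=1, U=0, W=1) weight 1/768
  (Y=0, Z=0, V=3, X=1, U=0, W=2) weight 1/768
  (Y=0, Z=0, V=3, X=1, U=0, W=3) weight 1/768
  (Y=0, Z=0, V=3, X=1, U=0, W=4) weight 1/768
  (Y=0, Z=1, V=2, X=0, U=0, W=1) weight 3/1792
  … 55 more
Group by Z:
  weight(Z=0) = 1/24
  weight(Z=1) = 3/56
Total weight = 1/24 + 3/56 = 2/21
P(Z=0 | obs) = 1/24 / 2/21 = 7/16
P(Z=1 | obs) = 3/56 / 2/21 = 9/16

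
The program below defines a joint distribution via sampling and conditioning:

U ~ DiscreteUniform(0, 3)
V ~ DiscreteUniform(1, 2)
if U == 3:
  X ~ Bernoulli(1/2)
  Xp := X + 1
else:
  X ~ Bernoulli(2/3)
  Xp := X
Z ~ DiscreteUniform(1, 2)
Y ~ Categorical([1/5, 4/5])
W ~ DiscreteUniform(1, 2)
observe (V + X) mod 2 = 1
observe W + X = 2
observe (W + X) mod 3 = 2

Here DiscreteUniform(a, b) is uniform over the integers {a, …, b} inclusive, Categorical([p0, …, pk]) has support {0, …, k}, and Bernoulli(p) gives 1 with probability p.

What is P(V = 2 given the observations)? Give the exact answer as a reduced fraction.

Enumerate traces; 32 have nonzero weight after conditioning:
  (U=0, V=1, X=0, Z=1, Y=0, W=2) weight 1/480
  (U=0, V=1, X=0, Z=1, Y=1, W=2) weight 1/120
  (U=0, V=1, X=0, Z=2, Y=0, W=2) weight 1/480
  (U=0, V=1, X=0, Z=2, Y=1, W=2) weight 1/120
  (U=0, V=2, X=1, Z=1, Y=0, W=1) weight 1/240
  (U=0, V=2, X=1, Z=1, Y=1, W=1) weight 1/60
  (U=0, V=2, X=1, Z=2, Y=0, W=1) weight 1/240
  (U=0, V=2, X=1, Z=2, Y=1, W=1) weight 1/60
  … 24 more
Group by V:
  weight(V=1) = 3/32
  weight(V=2) = 5/32
Total weight = 3/32 + 5/32 = 1/4
P(V=1 | obs) = 3/32 / 1/4 = 3/8
P(V=2 | obs) = 5/32 / 1/4 = 5/8

P(V = 2 | obs) = 5/8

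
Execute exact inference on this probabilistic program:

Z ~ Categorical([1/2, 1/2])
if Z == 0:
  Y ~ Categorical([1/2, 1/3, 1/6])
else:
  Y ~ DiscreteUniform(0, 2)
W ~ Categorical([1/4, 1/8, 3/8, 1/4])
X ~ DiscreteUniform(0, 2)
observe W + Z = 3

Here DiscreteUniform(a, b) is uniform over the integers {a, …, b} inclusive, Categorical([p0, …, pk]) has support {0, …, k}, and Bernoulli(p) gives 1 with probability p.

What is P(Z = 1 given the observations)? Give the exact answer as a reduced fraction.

P(Z = 1 | obs) = 3/5

Enumerate traces; 18 have nonzero weight after conditioning:
  (Z=0, Y=0, W=3, X=0) weight 1/48
  (Z=0, Y=0, W=3, X=1) weight 1/48
  (Z=0, Y=0, W=3, X=2) weight 1/48
  (Z=0, Y=1, W=3, X=0) weight 1/72
  (Z=0, Y=1, W=3, X=1) weight 1/72
  (Z=0, Y=1, W=3, X=2) weight 1/72
  (Z=0, Y=2, W=3, X=0) weight 1/144
  (Z=0, Y=2, W=3, X=1) weight 1/144
  (Z=1, Y=0, W=2, X=0) weight 1/48
  … 9 more
Group by Z:
  weight(Z=0) = 1/8
  weight(Z=1) = 3/16
Total weight = 1/8 + 3/16 = 5/16
P(Z=0 | obs) = 1/8 / 5/16 = 2/5
P(Z=1 | obs) = 3/16 / 5/16 = 3/5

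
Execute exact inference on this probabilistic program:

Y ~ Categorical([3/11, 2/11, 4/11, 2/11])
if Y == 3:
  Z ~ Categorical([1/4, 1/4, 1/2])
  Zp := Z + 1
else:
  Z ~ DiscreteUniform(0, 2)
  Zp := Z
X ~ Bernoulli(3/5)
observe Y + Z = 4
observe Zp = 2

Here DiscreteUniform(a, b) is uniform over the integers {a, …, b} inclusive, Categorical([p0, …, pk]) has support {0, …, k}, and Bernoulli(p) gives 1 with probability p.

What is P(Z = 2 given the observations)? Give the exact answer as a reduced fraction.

Enumerate traces; 4 have nonzero weight after conditioning:
  (Y=2, Z=2, X=0) weight 8/165
  (Y=2, Z=2, X=1) weight 4/55
  (Y=3, Z=1, X=0) weight 1/55
  (Y=3, Z=1, X=1) weight 3/110
Group by Z:
  weight(Z=1) = 1/22
  weight(Z=2) = 4/33
Total weight = 1/22 + 4/33 = 1/6
P(Z=1 | obs) = 1/22 / 1/6 = 3/11
P(Z=2 | obs) = 4/33 / 1/6 = 8/11

P(Z = 2 | obs) = 8/11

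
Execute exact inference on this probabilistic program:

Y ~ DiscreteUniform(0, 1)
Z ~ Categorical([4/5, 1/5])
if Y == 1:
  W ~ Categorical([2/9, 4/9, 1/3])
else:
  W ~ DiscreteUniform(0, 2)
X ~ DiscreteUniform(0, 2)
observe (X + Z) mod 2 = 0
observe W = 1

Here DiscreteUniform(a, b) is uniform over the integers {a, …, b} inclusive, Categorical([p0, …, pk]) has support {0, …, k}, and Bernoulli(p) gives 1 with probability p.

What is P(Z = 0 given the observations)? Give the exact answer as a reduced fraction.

Enumerate traces; 6 have nonzero weight after conditioning:
  (Y=0, Z=0, W=1, X=0) weight 2/45
  (Y=0, Z=0, W=1, X=2) weight 2/45
  (Y=0, Z=1, W=1, X=1) weight 1/90
  (Y=1, Z=0, W=1, X=0) weight 8/135
  (Y=1, Z=0, W=1, X=2) weight 8/135
  (Y=1, Z=1, W=1, X=1) weight 2/135
Group by Z:
  weight(Z=0) = 28/135
  weight(Z=1) = 7/270
Total weight = 28/135 + 7/270 = 7/30
P(Z=0 | obs) = 28/135 / 7/30 = 8/9
P(Z=1 | obs) = 7/270 / 7/30 = 1/9

P(Z = 0 | obs) = 8/9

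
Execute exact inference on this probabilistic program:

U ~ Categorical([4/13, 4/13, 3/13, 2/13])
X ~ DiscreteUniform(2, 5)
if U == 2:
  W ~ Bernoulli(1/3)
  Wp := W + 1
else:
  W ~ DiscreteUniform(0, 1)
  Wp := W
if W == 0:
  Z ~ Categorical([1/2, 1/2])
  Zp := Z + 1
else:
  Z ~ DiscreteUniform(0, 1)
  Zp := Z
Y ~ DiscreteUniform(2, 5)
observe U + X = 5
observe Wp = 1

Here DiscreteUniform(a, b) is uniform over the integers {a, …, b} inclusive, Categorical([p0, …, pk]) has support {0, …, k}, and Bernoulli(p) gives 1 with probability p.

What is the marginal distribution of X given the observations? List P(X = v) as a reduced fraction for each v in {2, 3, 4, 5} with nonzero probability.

P(X=2) = 1/7, P(X=3) = 2/7, P(X=4) = 2/7, P(X=5) = 2/7

Enumerate traces; 32 have nonzero weight after conditioning:
  (U=0, X=5, W=1, Z=0, Y=2) weight 1/208
  (U=0, X=5, W=1, Z=0, Y=3) weight 1/208
  (U=0, X=5, W=1, Z=0, Y=4) weight 1/208
  (U=0, X=5, W=1, Z=0, Y=5) weight 1/208
  (U=0, X=5, W=1, Z=1, Y=2) weight 1/208
  (U=0, X=5, W=1, Z=1, Y=3) weight 1/208
  (U=0, X=5, W=1, Z=1, Y=4) weight 1/208
  (U=0, X=5, W=1, Z=1, Y=5) weight 1/208
  (U=1, X=4, W=1, Z=0, Y=2) weight 1/208
  (U=2, X=3, W=0, Z=0, Y=2) weight 1/208
  … 22 more
Group by X:
  weight(X=2) = 1/52
  weight(X=3) = 1/26
  weight(X=4) = 1/26
  weight(X=5) = 1/26
Total weight = 1/52 + 1/26 + 1/26 + 1/26 = 7/52
P(X=2 | obs) = 1/52 / 7/52 = 1/7
P(X=3 | obs) = 1/26 / 7/52 = 2/7
P(X=4 | obs) = 1/26 / 7/52 = 2/7
P(X=5 | obs) = 1/26 / 7/52 = 2/7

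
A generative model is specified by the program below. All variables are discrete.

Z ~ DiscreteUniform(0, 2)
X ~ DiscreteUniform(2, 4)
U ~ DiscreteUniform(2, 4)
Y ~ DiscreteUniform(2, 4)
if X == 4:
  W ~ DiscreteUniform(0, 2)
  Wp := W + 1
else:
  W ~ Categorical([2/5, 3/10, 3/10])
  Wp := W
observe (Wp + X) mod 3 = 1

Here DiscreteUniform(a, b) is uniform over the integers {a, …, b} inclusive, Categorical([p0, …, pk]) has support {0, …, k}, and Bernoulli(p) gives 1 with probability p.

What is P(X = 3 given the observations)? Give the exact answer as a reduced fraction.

P(X = 3 | obs) = 9/28

Enumerate traces; 81 have nonzero weight after conditioning:
  (Z=0, X=2, U=2, Y=2, W=2) weight 1/270
  (Z=0, X=2, U=2, Y=3, W=2) weight 1/270
  (Z=0, X=2, U=2, Y=4, W=2) weight 1/270
  (Z=0, X=2, U=3, Y=2, W=2) weight 1/270
  (Z=0, X=2, U=3, Y=3, W=2) weight 1/270
  (Z=0, X=2, U=3, Y=4, W=2) weight 1/270
  (Z=0, X=2, U=4, Y=2, W=2) weight 1/270
  (Z=0, X=2, U=4, Y=3, W=2) weight 1/270
  (Z=0, X=3, U=2, Y=2, W=1) weight 1/270
  (Z=0, X=4, U=2, Y=2, W=2) weight 1/243
  … 71 more
Group by X:
  weight(X=2) = 1/10
  weight(X=3) = 1/10
  weight(X=4) = 1/9
Total weight = 1/10 + 1/10 + 1/9 = 14/45
P(X=2 | obs) = 1/10 / 14/45 = 9/28
P(X=3 | obs) = 1/10 / 14/45 = 9/28
P(X=4 | obs) = 1/9 / 14/45 = 5/14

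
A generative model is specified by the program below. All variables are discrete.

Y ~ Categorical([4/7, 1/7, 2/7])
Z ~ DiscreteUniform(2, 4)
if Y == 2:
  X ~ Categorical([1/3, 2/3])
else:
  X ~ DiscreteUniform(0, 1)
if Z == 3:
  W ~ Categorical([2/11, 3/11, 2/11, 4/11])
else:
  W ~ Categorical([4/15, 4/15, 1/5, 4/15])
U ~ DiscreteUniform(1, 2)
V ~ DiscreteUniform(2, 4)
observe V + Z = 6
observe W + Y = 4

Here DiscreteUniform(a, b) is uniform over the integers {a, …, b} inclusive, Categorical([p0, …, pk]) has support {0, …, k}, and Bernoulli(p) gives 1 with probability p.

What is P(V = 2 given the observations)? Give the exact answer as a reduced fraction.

P(V = 2 | obs) = 11/34

Enumerate traces; 24 have nonzero weight after conditioning:
  (Y=1, Z=2, X=0, W=3, U=1, V=4) weight 1/945
  (Y=1, Z=2, X=0, W=3, U=2, V=4) weight 1/945
  (Y=1, Z=2, X=1, W=3, U=1, V=4) weight 1/945
  (Y=1, Z=2, X=1, W=3, U=2, V=4) weight 1/945
  (Y=1, Z=3, X=0, W=3, U=1, V=3) weight 1/693
  (Y=1, Z=3, X=0, W=3, U=2, V=3) weight 1/693
  (Y=1, Z=3, X=1, W=3, U=1, V=3) weight 1/693
  (Y=1, Z=3, X=1, W=3, U=2, V=3) weight 1/693
  (Y=1, Z=4, X=0, W=3, U=1, V=2) weight 1/945
  … 15 more
Group by V:
  weight(V=2) = 2/189
  weight(V=3) = 8/693
  weight(V=4) = 2/189
Total weight = 2/189 + 8/693 + 2/189 = 68/2079
P(V=2 | obs) = 2/189 / 68/2079 = 11/34
P(V=3 | obs) = 8/693 / 68/2079 = 6/17
P(V=4 | obs) = 2/189 / 68/2079 = 11/34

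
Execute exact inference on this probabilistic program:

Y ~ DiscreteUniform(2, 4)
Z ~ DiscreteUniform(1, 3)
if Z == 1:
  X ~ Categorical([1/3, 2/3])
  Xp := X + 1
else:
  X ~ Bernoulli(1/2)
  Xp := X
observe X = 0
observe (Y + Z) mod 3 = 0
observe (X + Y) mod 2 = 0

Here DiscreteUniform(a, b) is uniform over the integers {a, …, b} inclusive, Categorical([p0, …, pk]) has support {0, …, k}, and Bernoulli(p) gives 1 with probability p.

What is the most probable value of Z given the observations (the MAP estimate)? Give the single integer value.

Enumerate traces; 2 have nonzero weight after conditioning:
  (Y=2, Z=1, X=0) weight 1/27
  (Y=4, Z=2, X=0) weight 1/18
Group by Z:
  weight(Z=1) = 1/27
  weight(Z=2) = 1/18
Total weight = 1/27 + 1/18 = 5/54
P(Z=1 | obs) = 1/27 / 5/54 = 2/5
P(Z=2 | obs) = 1/18 / 5/54 = 3/5
argmax = 2

argmax_v P(Z = v | obs) = 2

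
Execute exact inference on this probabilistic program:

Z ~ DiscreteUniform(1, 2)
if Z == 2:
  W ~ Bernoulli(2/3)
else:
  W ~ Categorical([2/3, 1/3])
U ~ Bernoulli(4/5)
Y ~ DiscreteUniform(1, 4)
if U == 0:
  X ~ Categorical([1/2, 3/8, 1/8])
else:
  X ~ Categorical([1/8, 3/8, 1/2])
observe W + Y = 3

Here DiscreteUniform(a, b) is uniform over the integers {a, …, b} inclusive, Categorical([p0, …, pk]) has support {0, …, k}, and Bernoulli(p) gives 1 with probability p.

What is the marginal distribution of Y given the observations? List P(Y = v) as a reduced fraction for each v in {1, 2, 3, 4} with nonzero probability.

P(Y=2) = 1/2, P(Y=3) = 1/2

Enumerate traces; 24 have nonzero weight after conditioning:
  (Z=1, W=0, U=0, Y=3, X=0) weight 1/120
  (Z=1, W=0, U=0, Y=3, X=1) weight 1/160
  (Z=1, W=0, U=0, Y=3, X=2) weight 1/480
  (Z=1, W=0, U=1, Y=3, X=0) weight 1/120
  (Z=1, W=0, U=1, Y=3, X=1) weight 1/40
  (Z=1, W=0, U=1, Y=3, X=2) weight 1/30
  (Z=1, W=1, U=0, Y=2, X=0) weight 1/240
  (Z=1, W=1, U=0, Y=2, X=1) weight 1/320
  … 16 more
Group by Y:
  weight(Y=2) = 1/8
  weight(Y=3) = 1/8
Total weight = 1/8 + 1/8 = 1/4
P(Y=2 | obs) = 1/8 / 1/4 = 1/2
P(Y=3 | obs) = 1/8 / 1/4 = 1/2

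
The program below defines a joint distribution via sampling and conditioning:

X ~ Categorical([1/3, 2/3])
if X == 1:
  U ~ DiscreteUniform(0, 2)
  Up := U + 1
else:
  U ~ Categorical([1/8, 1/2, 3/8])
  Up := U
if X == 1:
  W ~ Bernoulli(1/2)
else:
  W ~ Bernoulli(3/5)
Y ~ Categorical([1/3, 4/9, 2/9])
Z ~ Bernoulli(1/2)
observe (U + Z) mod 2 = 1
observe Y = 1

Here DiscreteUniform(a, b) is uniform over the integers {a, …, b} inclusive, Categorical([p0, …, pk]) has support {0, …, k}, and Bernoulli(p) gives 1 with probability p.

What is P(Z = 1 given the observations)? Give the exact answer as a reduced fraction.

Enumerate traces; 12 have nonzero weight after conditioning:
  (X=0, U=0, W=0, Y=1, Z=1) weight 1/270
  (X=0, U=0, W=1, Y=1, Z=1) weight 1/180
  (X=0, U=1, W=0, Y=1, Z=0) weight 2/135
  (X=0, U=1, W=1, Y=1, Z=0) weight 1/45
  (X=0, U=2, W=0, Y=1, Z=1) weight 1/90
  (X=0, U=2, W=1, Y=1, Z=1) weight 1/60
  (X=1, U=0, W=0, Y=1, Z=1) weight 2/81
  (X=1, U=0, W=1, Y=1, Z=1) weight 2/81
  … 4 more
Group by Z:
  weight(Z=0) = 7/81
  weight(Z=1) = 11/81
Total weight = 7/81 + 11/81 = 2/9
P(Z=0 | obs) = 7/81 / 2/9 = 7/18
P(Z=1 | obs) = 11/81 / 2/9 = 11/18

P(Z = 1 | obs) = 11/18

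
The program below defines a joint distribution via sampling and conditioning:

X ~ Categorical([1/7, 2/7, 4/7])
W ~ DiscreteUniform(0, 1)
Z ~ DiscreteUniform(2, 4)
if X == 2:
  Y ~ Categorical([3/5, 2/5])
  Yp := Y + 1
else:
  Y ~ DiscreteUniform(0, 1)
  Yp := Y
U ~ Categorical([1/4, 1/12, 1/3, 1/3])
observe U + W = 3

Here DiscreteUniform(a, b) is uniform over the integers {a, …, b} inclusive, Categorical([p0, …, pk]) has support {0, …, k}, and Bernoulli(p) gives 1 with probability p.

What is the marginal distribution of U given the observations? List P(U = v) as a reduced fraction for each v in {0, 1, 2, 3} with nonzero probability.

Enumerate traces; 36 have nonzero weight after conditioning:
  (X=0, W=0, Z=2, Y=0, U=3) weight 1/252
  (X=0, W=0, Z=2, Y=1, U=3) weight 1/252
  (X=0, W=0, Z=3, Y=0, U=3) weight 1/252
  (X=0, W=0, Z=3, Y=1, U=3) weight 1/252
  (X=0, W=0, Z=4, Y=0, U=3) weight 1/252
  (X=0, W=0, Z=4, Y=1, U=3) weight 1/252
  (X=0, W=1, Z=2, Y=0, U=2) weight 1/252
  (X=0, W=1, Z=2, Y=1, U=2) weight 1/252
  … 28 more
Group by U:
  weight(U=2) = 1/6
  weight(U=3) = 1/6
Total weight = 1/6 + 1/6 = 1/3
P(U=2 | obs) = 1/6 / 1/3 = 1/2
P(U=3 | obs) = 1/6 / 1/3 = 1/2

P(U=2) = 1/2, P(U=3) = 1/2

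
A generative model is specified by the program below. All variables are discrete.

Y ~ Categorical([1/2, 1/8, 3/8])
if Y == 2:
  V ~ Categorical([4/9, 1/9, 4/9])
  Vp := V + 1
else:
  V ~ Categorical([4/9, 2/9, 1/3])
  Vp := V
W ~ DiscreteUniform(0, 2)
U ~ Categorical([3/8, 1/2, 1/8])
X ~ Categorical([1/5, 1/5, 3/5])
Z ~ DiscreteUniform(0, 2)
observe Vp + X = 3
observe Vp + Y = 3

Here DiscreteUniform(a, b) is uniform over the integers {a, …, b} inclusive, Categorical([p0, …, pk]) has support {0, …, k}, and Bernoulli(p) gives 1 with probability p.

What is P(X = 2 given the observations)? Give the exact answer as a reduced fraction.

P(X = 2 | obs) = 12/13

Enumerate traces; 54 have nonzero weight after conditioning:
  (Y=1, V=2, W=0, U=0, X=1, Z=0) weight 1/2880
  (Y=1, V=2, W=0, U=0, X=1, Z=1) weight 1/2880
  (Y=1, V=2, W=0, U=0, X=1, Z=2) weight 1/2880
  (Y=1, V=2, W=0, U=1, X=1, Z=0) weight 1/2160
  (Y=1, V=2, W=0, U=1, X=1, Z=1) weight 1/2160
  (Y=1, V=2, W=0, U=1, X=1, Z=2) weight 1/2160
  (Y=1, V=2, W=0, U=2, X=1, Z=0) weight 1/8640
  (Y=1, V=2, W=0, U=2, X=1, Z=1) weight 1/8640
  (Y=2, V=0, W=0, U=0, X=2, Z=0) weight 1/240
  … 45 more
Group by X:
  weight(X=1) = 1/120
  weight(X=2) = 1/10
Total weight = 1/120 + 1/10 = 13/120
P(X=1 | obs) = 1/120 / 13/120 = 1/13
P(X=2 | obs) = 1/10 / 13/120 = 12/13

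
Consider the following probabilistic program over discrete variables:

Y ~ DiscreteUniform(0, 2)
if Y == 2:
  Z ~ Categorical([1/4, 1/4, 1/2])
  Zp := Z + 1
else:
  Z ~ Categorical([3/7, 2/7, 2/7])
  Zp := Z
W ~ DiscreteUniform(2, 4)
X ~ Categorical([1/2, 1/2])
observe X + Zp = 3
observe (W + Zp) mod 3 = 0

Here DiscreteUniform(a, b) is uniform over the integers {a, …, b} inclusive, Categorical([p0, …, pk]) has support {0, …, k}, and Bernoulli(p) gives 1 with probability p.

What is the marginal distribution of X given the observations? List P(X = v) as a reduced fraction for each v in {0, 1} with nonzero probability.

P(X=0) = 14/37, P(X=1) = 23/37

Enumerate traces; 4 have nonzero weight after conditioning:
  (Y=0, Z=2, W=4, X=1) weight 1/63
  (Y=1, Z=2, W=4, X=1) weight 1/63
  (Y=2, Z=1, W=4, X=1) weight 1/72
  (Y=2, Z=2, W=3, X=0) weight 1/36
Group by X:
  weight(X=0) = 1/36
  weight(X=1) = 23/504
Total weight = 1/36 + 23/504 = 37/504
P(X=0 | obs) = 1/36 / 37/504 = 14/37
P(X=1 | obs) = 23/504 / 37/504 = 23/37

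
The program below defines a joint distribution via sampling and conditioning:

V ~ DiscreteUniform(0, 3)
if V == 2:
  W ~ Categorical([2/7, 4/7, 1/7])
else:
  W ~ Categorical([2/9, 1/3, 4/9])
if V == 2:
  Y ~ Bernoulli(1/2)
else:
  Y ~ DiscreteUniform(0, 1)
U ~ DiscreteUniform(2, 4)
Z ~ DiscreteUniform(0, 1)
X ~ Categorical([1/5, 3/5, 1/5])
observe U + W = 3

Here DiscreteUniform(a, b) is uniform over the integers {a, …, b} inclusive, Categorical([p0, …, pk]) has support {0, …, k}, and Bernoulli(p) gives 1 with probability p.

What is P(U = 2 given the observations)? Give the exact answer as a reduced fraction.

Enumerate traces; 96 have nonzero weight after conditioning:
  (V=0, W=0, Y=0, U=3, Z=0, X=0) weight 1/1080
  (V=0, W=0, Y=0, U=3, Z=0, X=1) weight 1/360
  (V=0, W=0, Y=0, U=3, Z=0, X=2) weight 1/1080
  (V=0, W=0, Y=0, U=3, Z=1, X=0) weight 1/1080
  (V=0, W=0, Y=0, U=3, Z=1, X=1) weight 1/360
  (V=0, W=0, Y=0, U=3, Z=1, X=2) weight 1/1080
  (V=0, W=0, Y=1, U=3, Z=0, X=0) weight 1/1080
  (V=0, W=0, Y=1, U=3, Z=0, X=1) weight 1/360
  (V=0, W=1, Y=0, U=2, Z=0, X=0) weight 1/720
  … 87 more
Group by U:
  weight(U=2) = 11/84
  weight(U=3) = 5/63
Total weight = 11/84 + 5/63 = 53/252
P(U=2 | obs) = 11/84 / 53/252 = 33/53
P(U=3 | obs) = 5/63 / 53/252 = 20/53

P(U = 2 | obs) = 33/53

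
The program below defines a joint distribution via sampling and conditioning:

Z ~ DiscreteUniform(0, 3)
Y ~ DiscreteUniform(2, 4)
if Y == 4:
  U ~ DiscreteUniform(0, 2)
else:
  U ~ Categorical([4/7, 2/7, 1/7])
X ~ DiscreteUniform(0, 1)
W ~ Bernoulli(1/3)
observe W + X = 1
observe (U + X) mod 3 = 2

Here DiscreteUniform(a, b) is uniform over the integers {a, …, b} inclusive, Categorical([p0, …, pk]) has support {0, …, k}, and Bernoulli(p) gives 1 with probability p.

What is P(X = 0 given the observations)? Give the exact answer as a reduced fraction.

P(X = 0 | obs) = 13/51

Enumerate traces; 24 have nonzero weight after conditioning:
  (Z=0, Y=2, U=1, X=1, W=0) weight 1/126
  (Z=0, Y=2, U=2, X=0, W=1) weight 1/504
  (Z=0, Y=3, U=1, X=1, W=0) weight 1/126
  (Z=0, Y=3, U=2, X=0, W=1) weight 1/504
  (Z=0, Y=4, U=1, X=1, W=0) weight 1/108
  (Z=0, Y=4, U=2, X=0, W=1) weight 1/216
  (Z=1, Y=2, U=1, X=1, W=0) weight 1/126
  (Z=1, Y=2, U=2, X=0, W=1) weight 1/504
  … 16 more
Group by X:
  weight(X=0) = 13/378
  weight(X=1) = 19/189
Total weight = 13/378 + 19/189 = 17/126
P(X=0 | obs) = 13/378 / 17/126 = 13/51
P(X=1 | obs) = 19/189 / 17/126 = 38/51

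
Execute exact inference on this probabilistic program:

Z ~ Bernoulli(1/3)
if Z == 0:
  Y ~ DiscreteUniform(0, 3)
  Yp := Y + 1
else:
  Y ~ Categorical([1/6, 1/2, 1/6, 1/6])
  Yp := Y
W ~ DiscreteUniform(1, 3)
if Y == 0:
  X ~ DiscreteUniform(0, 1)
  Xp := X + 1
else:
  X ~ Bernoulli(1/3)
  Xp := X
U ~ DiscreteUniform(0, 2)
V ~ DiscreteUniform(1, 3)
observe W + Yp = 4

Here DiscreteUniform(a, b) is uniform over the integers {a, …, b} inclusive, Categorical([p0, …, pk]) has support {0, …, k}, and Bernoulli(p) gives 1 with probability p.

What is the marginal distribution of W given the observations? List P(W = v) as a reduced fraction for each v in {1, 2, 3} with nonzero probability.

Enumerate traces; 108 have nonzero weight after conditioning:
  (Z=0, Y=0, W=3, X=0, U=0, V=1) weight 1/324
  (Z=0, Y=0, W=3, X=0, U=0, V=2) weight 1/324
  (Z=0, Y=0, W=3, X=0, U=0, V=3) weight 1/324
  (Z=0, Y=0, W=3, X=0, U=1, V=1) weight 1/324
  (Z=0, Y=0, W=3, X=0, U=1, V=2) weight 1/324
  (Z=0, Y=0, W=3, X=0, U=1, V=3) weight 1/324
  (Z=0, Y=0, W=3, X=0, U=2, V=1) weight 1/324
  (Z=0, Y=0, W=3, X=0, U=2, V=2) weight 1/324
  (Z=0, Y=1, W=2, X=0, U=0, V=1) weight 1/243
  (Z=0, Y=2, W=1, X=0, U=0, V=1) weight 1/243
  … 98 more
Group by W:
  weight(W=1) = 2/27
  weight(W=2) = 2/27
  weight(W=3) = 1/9
Total weight = 2/27 + 2/27 + 1/9 = 7/27
P(W=1 | obs) = 2/27 / 7/27 = 2/7
P(W=2 | obs) = 2/27 / 7/27 = 2/7
P(W=3 | obs) = 1/9 / 7/27 = 3/7

P(W=1) = 2/7, P(W=2) = 2/7, P(W=3) = 3/7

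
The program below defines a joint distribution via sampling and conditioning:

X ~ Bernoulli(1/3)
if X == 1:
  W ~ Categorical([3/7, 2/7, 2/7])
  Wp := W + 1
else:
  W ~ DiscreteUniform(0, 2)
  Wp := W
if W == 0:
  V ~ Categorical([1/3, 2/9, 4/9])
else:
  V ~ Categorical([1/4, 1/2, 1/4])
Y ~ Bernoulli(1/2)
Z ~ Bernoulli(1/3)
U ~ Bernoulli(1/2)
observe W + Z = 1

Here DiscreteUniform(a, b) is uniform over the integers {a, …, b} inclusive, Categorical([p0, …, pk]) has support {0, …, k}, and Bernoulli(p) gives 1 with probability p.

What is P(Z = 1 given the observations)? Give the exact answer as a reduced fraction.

P(Z = 1 | obs) = 23/63

Enumerate traces; 48 have nonzero weight after conditioning:
  (X=0, W=0, V=0, Y=0, Z=1, U=0) weight 1/162
  (X=0, W=0, V=0, Y=0, Z=1, U=1) weight 1/162
  (X=0, W=0, V=0, Y=1, Z=1, U=0) weight 1/162
  (X=0, W=0, V=0, Y=1, Z=1, U=1) weight 1/162
  (X=0, W=0, V=1, Y=0, Z=1, U=0) weight 1/243
  (X=0, W=0, V=1, Y=0, Z=1, U=1) weight 1/243
  (X=0, W=0, V=1, Y=1, Z=1, U=0) weight 1/243
  (X=0, W=0, V=1, Y=1, Z=1, U=1) weight 1/243
  (X=0, W=1, V=0, Y=0, Z=0, U=0) weight 1/108
  … 39 more
Group by Z:
  weight(Z=0) = 40/189
  weight(Z=1) = 23/189
Total weight = 40/189 + 23/189 = 1/3
P(Z=0 | obs) = 40/189 / 1/3 = 40/63
P(Z=1 | obs) = 23/189 / 1/3 = 23/63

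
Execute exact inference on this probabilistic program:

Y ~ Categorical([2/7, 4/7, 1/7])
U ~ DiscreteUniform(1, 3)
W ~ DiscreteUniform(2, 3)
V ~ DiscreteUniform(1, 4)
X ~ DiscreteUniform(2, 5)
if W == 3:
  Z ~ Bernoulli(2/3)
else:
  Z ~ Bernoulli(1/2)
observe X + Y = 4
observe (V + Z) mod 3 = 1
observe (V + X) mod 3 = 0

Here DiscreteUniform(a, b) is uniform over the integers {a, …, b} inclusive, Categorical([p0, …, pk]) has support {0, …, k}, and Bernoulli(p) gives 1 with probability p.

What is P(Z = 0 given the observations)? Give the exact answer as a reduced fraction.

Enumerate traces; 18 have nonzero weight after conditioning:
  (Y=1, U=1, W=2, V=3, X=3, Z=1) weight 1/336
  (Y=1, U=1, W=3, V=3, X=3, Z=1) weight 1/252
  (Y=1, U=2, W=2, V=3, X=3, Z=1) weight 1/336
  (Y=1, U=2, W=3, V=3, X=3, Z=1) weight 1/252
  (Y=1, U=3, W=2, V=3, X=3, Z=1) weight 1/336
  (Y=1, U=3, W=3, V=3, X=3, Z=1) weight 1/252
  (Y=2, U=1, W=2, V=1, X=2, Z=0) weight 1/1344
  (Y=2, U=1, W=2, V=4, X=2, Z=0) weight 1/1344
  … 10 more
Group by Z:
  weight(Z=0) = 5/672
  weight(Z=1) = 1/48
Total weight = 5/672 + 1/48 = 19/672
P(Z=0 | obs) = 5/672 / 19/672 = 5/19
P(Z=1 | obs) = 1/48 / 19/672 = 14/19

P(Z = 0 | obs) = 5/19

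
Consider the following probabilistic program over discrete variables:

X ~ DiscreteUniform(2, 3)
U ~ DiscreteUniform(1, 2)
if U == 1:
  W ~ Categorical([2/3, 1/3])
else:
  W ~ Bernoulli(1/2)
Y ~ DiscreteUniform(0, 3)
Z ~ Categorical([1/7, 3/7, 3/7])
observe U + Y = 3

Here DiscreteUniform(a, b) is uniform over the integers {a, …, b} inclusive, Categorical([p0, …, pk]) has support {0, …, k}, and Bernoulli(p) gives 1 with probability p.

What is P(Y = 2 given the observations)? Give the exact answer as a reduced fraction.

Enumerate traces; 24 have nonzero weight after conditioning:
  (X=2, U=1, W=0, Y=2, Z=0) weight 1/168
  (X=2, U=1, W=0, Y=2, Z=1) weight 1/56
  (X=2, U=1, W=0, Y=2, Z=2) weight 1/56
  (X=2, U=1, W=1, Y=2, Z=0) weight 1/336
  (X=2, U=1, W=1, Y=2, Z=1) weight 1/112
  (X=2, U=1, W=1, Y=2, Z=2) weight 1/112
  (X=2, U=2, W=0, Y=1, Z=0) weight 1/224
  (X=2, U=2, W=0, Y=1, Z=1) weight 3/224
  … 16 more
Group by Y:
  weight(Y=1) = 1/8
  weight(Y=2) = 1/8
Total weight = 1/8 + 1/8 = 1/4
P(Y=1 | obs) = 1/8 / 1/4 = 1/2
P(Y=2 | obs) = 1/8 / 1/4 = 1/2

P(Y = 2 | obs) = 1/2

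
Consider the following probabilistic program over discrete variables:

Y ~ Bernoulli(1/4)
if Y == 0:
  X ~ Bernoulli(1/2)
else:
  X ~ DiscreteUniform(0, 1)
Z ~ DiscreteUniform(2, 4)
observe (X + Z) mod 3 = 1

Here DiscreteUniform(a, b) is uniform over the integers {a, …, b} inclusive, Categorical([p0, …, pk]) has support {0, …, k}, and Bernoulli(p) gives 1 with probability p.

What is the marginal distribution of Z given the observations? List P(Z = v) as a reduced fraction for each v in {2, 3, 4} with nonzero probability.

Enumerate traces; 4 have nonzero weight after conditioning:
  (Y=0, X=0, Z=4) weight 1/8
  (Y=0, X=1, Z=3) weight 1/8
  (Y=1, X=0, Z=4) weight 1/24
  (Y=1, X=1, Z=3) weight 1/24
Group by Z:
  weight(Z=3) = 1/6
  weight(Z=4) = 1/6
Total weight = 1/6 + 1/6 = 1/3
P(Z=3 | obs) = 1/6 / 1/3 = 1/2
P(Z=4 | obs) = 1/6 / 1/3 = 1/2

P(Z=3) = 1/2, P(Z=4) = 1/2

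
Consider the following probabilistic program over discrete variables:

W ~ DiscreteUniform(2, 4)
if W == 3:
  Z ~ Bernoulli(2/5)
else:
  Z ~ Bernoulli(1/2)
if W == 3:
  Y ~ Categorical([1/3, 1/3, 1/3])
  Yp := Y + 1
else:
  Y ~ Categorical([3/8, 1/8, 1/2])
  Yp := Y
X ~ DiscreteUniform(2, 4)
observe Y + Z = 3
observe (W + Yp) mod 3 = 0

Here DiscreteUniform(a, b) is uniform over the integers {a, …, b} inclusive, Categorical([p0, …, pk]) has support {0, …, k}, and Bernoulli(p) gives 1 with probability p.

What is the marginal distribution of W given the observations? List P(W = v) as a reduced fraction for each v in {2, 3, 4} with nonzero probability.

Enumerate traces; 6 have nonzero weight after conditioning:
  (W=3, Z=1, Y=2, X=2) weight 2/135
  (W=3, Z=1, Y=2, X=3) weight 2/135
  (W=3, Z=1, Y=2, X=4) weight 2/135
  (W=4, Z=1, Y=2, X=2) weight 1/36
  (W=4, Z=1, Y=2, X=3) weight 1/36
  (W=4, Z=1, Y=2, X=4) weight 1/36
Group by W:
  weight(W=3) = 2/45
  weight(W=4) = 1/12
Total weight = 2/45 + 1/12 = 23/180
P(W=3 | obs) = 2/45 / 23/180 = 8/23
P(W=4 | obs) = 1/12 / 23/180 = 15/23

P(W=3) = 8/23, P(W=4) = 15/23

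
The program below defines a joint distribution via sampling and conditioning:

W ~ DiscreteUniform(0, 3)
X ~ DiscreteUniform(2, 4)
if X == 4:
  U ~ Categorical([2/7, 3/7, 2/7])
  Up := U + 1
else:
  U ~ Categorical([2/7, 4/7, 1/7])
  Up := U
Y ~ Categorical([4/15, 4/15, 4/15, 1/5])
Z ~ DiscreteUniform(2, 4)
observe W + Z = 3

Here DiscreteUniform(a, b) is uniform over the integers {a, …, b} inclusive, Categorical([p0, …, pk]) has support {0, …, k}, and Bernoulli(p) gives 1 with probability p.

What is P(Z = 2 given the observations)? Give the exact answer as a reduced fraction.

P(Z = 2 | obs) = 1/2

Enumerate traces; 72 have nonzero weight after conditioning:
  (W=0, X=2, U=0, Y=0, Z=3) weight 2/945
  (W=0, X=2, U=0, Y=1, Z=3) weight 2/945
  (W=0, X=2, U=0, Y=2, Z=3) weight 2/945
  (W=0, X=2, U=0, Y=3, Z=3) weight 1/630
  (W=0, X=2, U=1, Y=0, Z=3) weight 4/945
  (W=0, X=2, U=1, Y=1, Z=3) weight 4/945
  (W=0, X=2, U=1, Y=2, Z=3) weight 4/945
  (W=0, X=2, U=1, Y=3, Z=3) weight 1/315
  (W=1, X=2, U=0, Y=0, Z=2) weight 2/945
  … 63 more
Group by Z:
  weight(Z=2) = 1/12
  weight(Z=3) = 1/12
Total weight = 1/12 + 1/12 = 1/6
P(Z=2 | obs) = 1/12 / 1/6 = 1/2
P(Z=3 | obs) = 1/12 / 1/6 = 1/2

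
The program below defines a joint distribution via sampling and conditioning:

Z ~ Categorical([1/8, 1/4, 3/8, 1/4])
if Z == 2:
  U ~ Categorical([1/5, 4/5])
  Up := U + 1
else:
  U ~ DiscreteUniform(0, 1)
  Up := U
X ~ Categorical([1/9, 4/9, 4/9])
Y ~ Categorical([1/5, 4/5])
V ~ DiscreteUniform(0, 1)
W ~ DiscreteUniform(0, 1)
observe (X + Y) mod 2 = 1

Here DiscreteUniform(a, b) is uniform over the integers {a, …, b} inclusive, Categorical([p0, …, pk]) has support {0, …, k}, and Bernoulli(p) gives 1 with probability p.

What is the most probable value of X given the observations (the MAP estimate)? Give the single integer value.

Enumerate traces; 96 have nonzero weight after conditioning:
  (Z=0, U=0, X=0, Y=1, V=0, W=0) weight 1/720
  (Z=0, U=0, X=0, Y=1, V=0, W=1) weight 1/720
  (Z=0, U=0, X=0, Y=1, V=1, W=0) weight 1/720
  (Z=0, U=0, X=0, Y=1, V=1, W=1) weight 1/720
  (Z=0, U=0, X=1, Y=0, V=0, W=0) weight 1/720
  (Z=0, U=0, X=1, Y=0, V=0, W=1) weight 1/720
  (Z=0, U=0, X=1, Y=0, V=1, W=0) weight 1/720
  (Z=0, U=0, X=1, Y=0, V=1, W=1) weight 1/720
  (Z=0, U=0, X=2, Y=1, V=0, W=0) weight 1/180
  … 87 more
Group by X:
  weight(X=0) = 4/45
  weight(X=1) = 4/45
  weight(X=2) = 16/45
Total weight = 4/45 + 4/45 + 16/45 = 8/15
P(X=0 | obs) = 4/45 / 8/15 = 1/6
P(X=1 | obs) = 4/45 / 8/15 = 1/6
P(X=2 | obs) = 16/45 / 8/15 = 2/3
argmax = 2

argmax_v P(X = v | obs) = 2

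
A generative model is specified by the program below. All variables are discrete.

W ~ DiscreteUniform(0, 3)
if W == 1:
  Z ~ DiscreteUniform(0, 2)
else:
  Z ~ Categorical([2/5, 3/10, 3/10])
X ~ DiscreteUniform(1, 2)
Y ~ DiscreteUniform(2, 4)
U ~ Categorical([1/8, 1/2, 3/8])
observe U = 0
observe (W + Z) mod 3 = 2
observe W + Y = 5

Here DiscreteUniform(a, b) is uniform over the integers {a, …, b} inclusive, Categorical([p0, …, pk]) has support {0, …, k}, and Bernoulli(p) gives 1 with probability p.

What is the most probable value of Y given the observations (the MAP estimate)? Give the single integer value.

argmax_v P(Y = v | obs) = 3

Enumerate traces; 6 have nonzero weight after conditioning:
  (W=1, Z=1, X=1, Y=4, U=0) weight 1/576
  (W=1, Z=1, X=2, Y=4, U=0) weight 1/576
  (W=2, Z=0, X=1, Y=3, U=0) weight 1/480
  (W=2, Z=0, X=2, Y=3, U=0) weight 1/480
  (W=3, Z=2, X=1, Y=2, U=0) weight 1/640
  (W=3, Z=2, X=2, Y=2, U=0) weight 1/640
Group by Y:
  weight(Y=2) = 1/320
  weight(Y=3) = 1/240
  weight(Y=4) = 1/288
Total weight = 1/320 + 1/240 + 1/288 = 31/2880
P(Y=2 | obs) = 1/320 / 31/2880 = 9/31
P(Y=3 | obs) = 1/240 / 31/2880 = 12/31
P(Y=4 | obs) = 1/288 / 31/2880 = 10/31
argmax = 3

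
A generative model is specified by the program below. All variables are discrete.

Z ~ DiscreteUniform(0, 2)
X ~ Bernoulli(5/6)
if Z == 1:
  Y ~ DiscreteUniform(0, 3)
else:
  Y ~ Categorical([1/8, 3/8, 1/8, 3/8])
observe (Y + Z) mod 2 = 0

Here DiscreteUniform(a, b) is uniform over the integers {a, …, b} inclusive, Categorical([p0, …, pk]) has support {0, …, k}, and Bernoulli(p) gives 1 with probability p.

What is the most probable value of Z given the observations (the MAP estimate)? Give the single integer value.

Enumerate traces; 12 have nonzero weight after conditioning:
  (Z=0, X=0, Y=0) weight 1/144
  (Z=0, X=0, Y=2) weight 1/144
  (Z=0, X=1, Y=0) weight 5/144
  (Z=0, X=1, Y=2) weight 5/144
  (Z=1, X=0, Y=1) weight 1/72
  (Z=1, X=0, Y=3) weight 1/72
  (Z=1, X=1, Y=1) weight 5/72
  (Z=1, X=1, Y=3) weight 5/72
  (Z=2, X=0, Y=0) weight 1/144
  … 3 more
Group by Z:
  weight(Z=0) = 1/12
  weight(Z=1) = 1/6
  weight(Z=2) = 1/12
Total weight = 1/12 + 1/6 + 1/12 = 1/3
P(Z=0 | obs) = 1/12 / 1/3 = 1/4
P(Z=1 | obs) = 1/6 / 1/3 = 1/2
P(Z=2 | obs) = 1/12 / 1/3 = 1/4
argmax = 1

argmax_v P(Z = v | obs) = 1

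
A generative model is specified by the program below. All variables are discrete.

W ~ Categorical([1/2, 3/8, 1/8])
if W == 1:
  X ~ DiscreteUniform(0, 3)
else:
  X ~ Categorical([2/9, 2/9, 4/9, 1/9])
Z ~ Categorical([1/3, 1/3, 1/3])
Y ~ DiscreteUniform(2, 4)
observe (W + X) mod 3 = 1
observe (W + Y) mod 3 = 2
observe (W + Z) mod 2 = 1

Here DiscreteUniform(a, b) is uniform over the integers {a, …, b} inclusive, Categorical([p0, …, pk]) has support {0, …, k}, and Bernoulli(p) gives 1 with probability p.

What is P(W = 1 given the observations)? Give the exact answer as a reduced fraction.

Enumerate traces; 6 have nonzero weight after conditioning:
  (W=0, X=1, Z=1, Y=2) weight 1/81
  (W=1, X=0, Z=0, Y=4) weight 1/96
  (W=1, X=0, Z=2, Y=4) weight 1/96
  (W=1, X=3, Z=0, Y=4) weight 1/96
  (W=1, X=3, Z=2, Y=4) weight 1/96
  (W=2, X=2, Z=1, Y=3) weight 1/162
Group by W:
  weight(W=0) = 1/81
  weight(W=1) = 1/24
  weight(W=2) = 1/162
Total weight = 1/81 + 1/24 + 1/162 = 13/216
P(W=0 | obs) = 1/81 / 13/216 = 8/39
P(W=1 | obs) = 1/24 / 13/216 = 9/13
P(W=2 | obs) = 1/162 / 13/216 = 4/39

P(W = 1 | obs) = 9/13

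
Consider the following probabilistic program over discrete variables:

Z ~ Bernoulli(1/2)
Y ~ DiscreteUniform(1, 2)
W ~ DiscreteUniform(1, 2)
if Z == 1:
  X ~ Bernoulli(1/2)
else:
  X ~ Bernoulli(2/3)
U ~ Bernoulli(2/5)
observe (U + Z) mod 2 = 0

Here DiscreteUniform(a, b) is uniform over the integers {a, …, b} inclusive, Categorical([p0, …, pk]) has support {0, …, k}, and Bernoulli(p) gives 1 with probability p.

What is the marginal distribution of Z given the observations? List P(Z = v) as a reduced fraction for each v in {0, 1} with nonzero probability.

P(Z=0) = 3/5, P(Z=1) = 2/5

Enumerate traces; 16 have nonzero weight after conditioning:
  (Z=0, Y=1, W=1, X=0, U=0) weight 1/40
  (Z=0, Y=1, W=1, X=1, U=0) weight 1/20
  (Z=0, Y=1, W=2, X=0, U=0) weight 1/40
  (Z=0, Y=1, W=2, X=1, U=0) weight 1/20
  (Z=0, Y=2, W=1, X=0, U=0) weight 1/40
  (Z=0, Y=2, W=1, X=1, U=0) weight 1/20
  (Z=0, Y=2, W=2, X=0, U=0) weight 1/40
  (Z=0, Y=2, W=2, X=1, U=0) weight 1/20
  (Z=1, Y=1, W=1, X=0, U=1) weight 1/40
  … 7 more
Group by Z:
  weight(Z=0) = 3/10
  weight(Z=1) = 1/5
Total weight = 3/10 + 1/5 = 1/2
P(Z=0 | obs) = 3/10 / 1/2 = 3/5
P(Z=1 | obs) = 1/5 / 1/2 = 2/5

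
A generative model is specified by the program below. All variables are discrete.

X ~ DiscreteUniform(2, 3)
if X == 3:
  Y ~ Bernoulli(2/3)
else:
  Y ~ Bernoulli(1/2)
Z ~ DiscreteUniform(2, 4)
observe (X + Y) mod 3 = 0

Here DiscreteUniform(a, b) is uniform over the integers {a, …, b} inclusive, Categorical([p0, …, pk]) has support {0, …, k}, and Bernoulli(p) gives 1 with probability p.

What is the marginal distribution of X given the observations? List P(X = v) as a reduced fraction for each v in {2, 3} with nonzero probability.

P(X=2) = 3/5, P(X=3) = 2/5

Enumerate traces; 6 have nonzero weight after conditioning:
  (X=2, Y=1, Z=2) weight 1/12
  (X=2, Y=1, Z=3) weight 1/12
  (X=2, Y=1, Z=4) weight 1/12
  (X=3, Y=0, Z=2) weight 1/18
  (X=3, Y=0, Z=3) weight 1/18
  (X=3, Y=0, Z=4) weight 1/18
Group by X:
  weight(X=2) = 1/4
  weight(X=3) = 1/6
Total weight = 1/4 + 1/6 = 5/12
P(X=2 | obs) = 1/4 / 5/12 = 3/5
P(X=3 | obs) = 1/6 / 5/12 = 2/5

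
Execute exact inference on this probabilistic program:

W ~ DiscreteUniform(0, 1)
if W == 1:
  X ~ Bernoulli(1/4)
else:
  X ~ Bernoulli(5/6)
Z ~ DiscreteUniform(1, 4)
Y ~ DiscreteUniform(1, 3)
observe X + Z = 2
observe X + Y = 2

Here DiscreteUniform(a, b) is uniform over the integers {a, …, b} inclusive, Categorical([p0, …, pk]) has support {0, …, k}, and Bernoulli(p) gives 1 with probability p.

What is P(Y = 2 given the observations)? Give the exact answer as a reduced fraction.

Enumerate traces; 4 have nonzero weight after conditioning:
  (W=0, X=0, Z=2, Y=2) weight 1/144
  (W=0, X=1, Z=1, Y=1) weight 5/144
  (W=1, X=0, Z=2, Y=2) weight 1/32
  (W=1, X=1, Z=1, Y=1) weight 1/96
Group by Y:
  weight(Y=1) = 13/288
  weight(Y=2) = 11/288
Total weight = 13/288 + 11/288 = 1/12
P(Y=1 | obs) = 13/288 / 1/12 = 13/24
P(Y=2 | obs) = 11/288 / 1/12 = 11/24

P(Y = 2 | obs) = 11/24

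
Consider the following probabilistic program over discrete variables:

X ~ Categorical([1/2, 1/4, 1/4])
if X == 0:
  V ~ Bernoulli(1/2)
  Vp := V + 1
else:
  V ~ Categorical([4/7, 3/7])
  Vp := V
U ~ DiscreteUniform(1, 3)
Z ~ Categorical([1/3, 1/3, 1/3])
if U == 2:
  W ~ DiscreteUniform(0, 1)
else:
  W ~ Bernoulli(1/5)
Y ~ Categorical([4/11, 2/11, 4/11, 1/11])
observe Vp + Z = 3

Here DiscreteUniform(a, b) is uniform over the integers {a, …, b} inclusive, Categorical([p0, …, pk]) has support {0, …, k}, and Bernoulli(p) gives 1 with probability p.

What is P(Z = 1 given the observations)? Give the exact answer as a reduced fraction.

Enumerate traces; 96 have nonzero weight after conditioning:
  (X=0, V=0, U=1, Z=2, W=0, Y=0) weight 4/495
  (X=0, V=0, U=1, Z=2, W=0, Y=1) weight 2/495
  (X=0, V=0, U=1, Z=2, W=0, Y=2) weight 4/495
  (X=0, V=0, U=1, Z=2, W=0, Y=3) weight 1/495
  (X=0, V=0, U=1, Z=2, W=1, Y=0) weight 1/495
  (X=0, V=0, U=1, Z=2, W=1, Y=1) weight 1/990
  (X=0, V=0, U=1, Z=2, W=1, Y=2) weight 1/495
  (X=0, V=0, U=1, Z=2, W=1, Y=3) weight 1/1980
  (X=0, V=1, U=1, Z=1, W=0, Y=0) weight 4/495
  … 87 more
Group by Z:
  weight(Z=1) = 1/12
  weight(Z=2) = 13/84
Total weight = 1/12 + 13/84 = 5/21
P(Z=1 | obs) = 1/12 / 5/21 = 7/20
P(Z=2 | obs) = 13/84 / 5/21 = 13/20

P(Z = 1 | obs) = 7/20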